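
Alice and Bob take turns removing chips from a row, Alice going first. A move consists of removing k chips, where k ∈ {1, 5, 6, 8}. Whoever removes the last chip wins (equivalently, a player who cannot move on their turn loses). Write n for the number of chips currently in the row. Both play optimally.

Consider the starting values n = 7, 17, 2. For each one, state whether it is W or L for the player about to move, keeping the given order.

7: W, 17: W, 2: L

Build the W/L table. Terminal = L. A non-terminal position is W if it has a move to some L; otherwise it is L.
n=0: no move → L
n=1: reaches L-position 0 → W
n=2: only reaches 1(W), which is W → L
n=3: reaches L-position 2 → W
n=4: only reaches 3(W), which is W → L
n=5: reaches L-position 4 → W
n=6: reaches L-position 0 → W
n=7: reaches L-position 2 → W
n=8: reaches L-position 2 → W
n=9: reaches L-position 4 → W
n=10: reaches L-position 4 → W
n=11: only reaches 10(W), 6(W), 5(W), 3(W), all W → L
n=12: reaches L-position 11 → W
n=13: only reaches 12(W), 8(W), 7(W), 5(W), all W → L
n=14: reaches L-position 13 → W
n=15: only reaches 14(W), 10(W), 9(W), 7(W), all W → L
n=16: reaches L-position 15 → W
n=17: reaches L-position 11 → W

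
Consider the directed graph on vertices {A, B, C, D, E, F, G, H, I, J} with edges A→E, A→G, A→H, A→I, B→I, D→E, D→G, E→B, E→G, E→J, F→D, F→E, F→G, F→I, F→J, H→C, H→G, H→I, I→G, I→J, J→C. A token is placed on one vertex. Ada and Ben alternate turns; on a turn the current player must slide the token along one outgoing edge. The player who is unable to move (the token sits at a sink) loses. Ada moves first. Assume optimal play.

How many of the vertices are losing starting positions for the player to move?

3

Classify positions by backward induction: terminal positions (no move available) are L. From any other position, the mover wins iff some move reaches an L.
Every edge goes from a vertex to one that appears earlier in the order C, G, J, I, H, B, E, A, D, F, so processing vertices in that order labels each vertex after all of its successors.
C: no outgoing edge → L
G: no outgoing edge → L
J: →C(L), so W
I: →G(L), so W
H: →G(L), so W
B: →I(W) only, which is W, so L
E: →B(L), so W
A: →G(L), so W
D: →G(L), so W
F: →G(L), so W
The L vertices are B, C, G; that is 3 in all.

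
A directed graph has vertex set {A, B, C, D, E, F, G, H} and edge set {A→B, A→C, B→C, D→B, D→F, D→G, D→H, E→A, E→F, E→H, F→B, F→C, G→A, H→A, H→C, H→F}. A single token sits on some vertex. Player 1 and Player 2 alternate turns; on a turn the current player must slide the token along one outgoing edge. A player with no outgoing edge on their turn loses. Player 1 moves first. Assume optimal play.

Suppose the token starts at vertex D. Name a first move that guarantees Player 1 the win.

Move to G.

Label each position W (a win for the player to move) or L (a loss). A position with no legal move is L; any other position is W exactly when some move reaches an L, and L when every move reaches a W.
Every edge goes from a vertex to one that appears earlier in the order C, B, A, F, H, E, G, D, so processing vertices in that order labels each vertex after all of its successors.
C: no outgoing edge → L
B: W (go to C, an L position)
A: W (go to C, an L position)
F: W (go to C, an L position)
H: W (go to C, an L position)
E: L (options H(W), F(W), A(W) are all W)
G: L (sole option A(W) is W)
D: W (go to G, an L position)
From D, the L positions reachable in one move are: G.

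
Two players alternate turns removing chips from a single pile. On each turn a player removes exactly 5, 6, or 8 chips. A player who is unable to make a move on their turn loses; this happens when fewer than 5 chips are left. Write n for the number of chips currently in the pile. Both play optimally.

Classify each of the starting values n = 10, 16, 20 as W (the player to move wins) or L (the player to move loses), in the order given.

Use the standard recursion: the mover loses at a terminal position; elsewhere, the mover wins exactly when some move hands the opponent an L position.
n=0: no move → L
n=1: no move → L
n=2: no move → L
n=3: no move → L
n=4: no move → L
n=5: reaches L-position 0 → W
n=6: reaches L-position 1 → W
n=7: reaches L-position 2 → W
n=8: reaches L-position 3 → W
n=9: reaches L-position 4 → W
n=10: reaches L-position 4 → W
n=11: reaches L-position 3 → W
n=12: reaches L-position 4 → W
n=13: only reaches 8(W), 7(W), 5(W), all W → L
n=14: only reaches 9(W), 8(W), 6(W), all W → L
n=15: only reaches 10(W), 9(W), 7(W), all W → L
n=16: only reaches 11(W), 10(W), 8(W), all W → L
n=17: only reaches 12(W), 11(W), 9(W), all W → L
n=18: reaches L-position 13 → W
n=19: reaches L-position 14 → W
n=20: reaches L-position 15 → W

10: W, 16: L, 20: W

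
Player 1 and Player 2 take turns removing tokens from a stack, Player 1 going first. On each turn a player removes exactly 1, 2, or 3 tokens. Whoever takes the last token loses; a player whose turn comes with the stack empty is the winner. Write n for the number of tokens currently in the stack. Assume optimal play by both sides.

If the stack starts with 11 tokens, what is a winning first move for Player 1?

Remove 2, leaving 9.

Positions with no move are W. A position that does have a move is losing for the player to move precisely when every available move leads to a winning position for the opponent. Fill in the labels:
n=0: no move; the opponent has just taken the last token and therefore loses → W
n=1: only reaches 0(W), which is W → L
n=2: reaches L-position 1 → W
n=3: reaches L-position 1 → W
n=4: reaches L-position 1 → W
n=5: only reaches 4(W), 3(W), 2(W), all W → L
n=6: reaches L-position 5 → W
n=7: reaches L-position 5 → W
n=8: reaches L-position 5 → W
n=9: only reaches 8(W), 7(W), 6(W), all W → L
n=10: reaches L-position 9 → W
n=11: reaches L-position 9 → W
From 11, the L positions reachable in one move are: 9.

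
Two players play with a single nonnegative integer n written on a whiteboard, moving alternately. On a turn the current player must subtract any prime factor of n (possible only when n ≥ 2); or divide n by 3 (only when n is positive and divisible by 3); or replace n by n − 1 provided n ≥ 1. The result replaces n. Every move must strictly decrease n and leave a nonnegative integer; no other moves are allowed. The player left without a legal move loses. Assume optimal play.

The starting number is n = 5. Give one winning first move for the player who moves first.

Move to 0.

Work bottom-up. With no move the player to move loses. Otherwise the position is W if at least one move leads to an L position for the opponent, and L if every move leads to a W.
n=0: no move → L
n=1: reaches L-position 0 → W
n=2: reaches L-position 0 → W
n=3: reaches L-position 0 → W
n=4: only reaches 2(W), 3(W), all W → L
n=5: reaches L-position 0 → W
From 5, the L positions reachable in one move are: 0, 4. Any move reaching one of these is winning.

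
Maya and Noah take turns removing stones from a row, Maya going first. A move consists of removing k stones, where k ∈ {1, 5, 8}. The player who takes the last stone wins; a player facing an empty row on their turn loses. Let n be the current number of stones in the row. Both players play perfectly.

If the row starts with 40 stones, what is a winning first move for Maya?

Remove 1, leaving 39.

Work bottom-up. With no move the player to move loses. Otherwise the position is W if at least one move leads to an L position for the opponent, and L if every move leads to a W.
n=0: no move → L
n=1: reaches L-position 0 → W
n=2: only reaches 1(W), which is W → L
n=3: reaches L-position 2 → W
n=4: only reaches 3(W), which is W → L
n=5: reaches L-position 4 → W
n=6: only reaches 5(W), 1(W), all W → L
n=7: reaches L-position 6 → W
n=8: reaches L-position 0 → W
n=9: reaches L-position 4 → W
n=10: reaches L-position 2 → W
n=11: reaches L-position 6 → W
n=12: reaches L-position 4 → W
n=13: only reaches 12(W), 8(W), 5(W), all W → L
n=14: reaches L-position 13 → W
n=15: only reaches 14(W), 10(W), 7(W), all W → L
n=16: reaches L-position 15 → W
n=17: only reaches 16(W), 12(W), 9(W), all W → L
n=18: reaches L-position 17 → W
n=19: only reaches 18(W), 14(W), 11(W), all W → L
n=20: reaches L-position 19 → W
n=21: reaches L-position 13 → W
n=22: reaches L-position 17 → W
n=23: reaches L-position 15 → W
n=24: reaches L-position 19 → W
n=25: reaches L-position 17 → W
n=26: only reaches 25(W), 21(W), 18(W), all W → L
n=27: reaches L-position 26 → W
n=28: only reaches 27(W), 23(W), 20(W), all W → L
n=29: reaches L-position 28 → W
n=30: only reaches 29(W), 25(W), 22(W), all W → L
n=31: reaches L-position 30 → W
n=32: only reaches 31(W), 27(W), 24(W), all W → L
n=33: reaches L-position 32 → W
n=34: reaches L-position 26 → W
n=35: reaches L-position 30 → W
n=36: reaches L-position 28 → W
n=37: reaches L-position 32 → W
n=38: reaches L-position 30 → W
n=39: only reaches 38(W), 34(W), 31(W), all W → L
n=40: reaches L-position 39 → W
From 40, the L positions reachable in one move are: 39, 32. Any move reaching one of these is winning.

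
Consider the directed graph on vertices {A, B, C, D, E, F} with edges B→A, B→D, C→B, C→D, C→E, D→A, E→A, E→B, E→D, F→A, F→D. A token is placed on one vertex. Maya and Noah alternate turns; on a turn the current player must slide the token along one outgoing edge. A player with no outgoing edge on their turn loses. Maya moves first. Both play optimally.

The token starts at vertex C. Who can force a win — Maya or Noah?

Use the standard recursion: the mover loses at a terminal position; elsewhere, the mover wins exactly when some move hands the opponent an L position.
Every edge goes from a vertex to one that appears earlier in the order A, D, B, E, F, C, so processing vertices in that order labels each vertex after all of its successors.
A: no outgoing edge → L
D: W (go to A, an L position)
B: W (go to A, an L position)
E: W (go to A, an L position)
F: W (go to A, an L position)
C: L (options E(W), B(W), D(W) are all W)
The starting position C is L: whatever Maya does, the opponent receives a W position.

Noah wins.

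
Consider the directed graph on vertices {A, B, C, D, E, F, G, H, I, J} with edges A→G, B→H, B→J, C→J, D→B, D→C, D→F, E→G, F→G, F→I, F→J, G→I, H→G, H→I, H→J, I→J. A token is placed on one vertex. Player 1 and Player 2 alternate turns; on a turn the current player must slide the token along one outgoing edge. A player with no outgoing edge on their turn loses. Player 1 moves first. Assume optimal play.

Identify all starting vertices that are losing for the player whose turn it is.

D, G, J

Use the standard recursion: the mover loses at a terminal position; elsewhere, the mover wins exactly when some move hands the opponent an L position.
Every edge goes from a vertex to one that appears earlier in the order J, I, G, H, F, A, B, C, E, D, so processing vertices in that order labels each vertex after all of its successors.
J: no outgoing edge → L
I: reaches L-position J → W
G: only reaches I(W), which is W → L
H: reaches L-position G → W
F: reaches L-position G → W
A: reaches L-position G → W
B: reaches L-position J → W
C: reaches L-position J → W
E: reaches L-position G → W
D: only reaches C(W), B(W), F(W), all W → L
Reading off the rows marked L gives the requested list; there are 3 such vertices.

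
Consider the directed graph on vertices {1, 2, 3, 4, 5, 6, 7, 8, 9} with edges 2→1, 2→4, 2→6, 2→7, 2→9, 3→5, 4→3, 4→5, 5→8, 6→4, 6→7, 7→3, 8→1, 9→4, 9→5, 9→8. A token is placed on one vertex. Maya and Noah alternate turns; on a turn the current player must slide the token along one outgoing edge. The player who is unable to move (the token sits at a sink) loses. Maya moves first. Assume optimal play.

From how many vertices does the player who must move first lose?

3

Work bottom-up. With no move the player to move loses. Otherwise the position is W if at least one move leads to an L position for the opponent, and L if every move leads to a W.
Every edge goes from a vertex to one that appears earlier in the order 1, 8, 5, 3, 7, 4, 6, 9, 2, so processing vertices in that order labels each vertex after all of its successors.
1: no outgoing edge → L
8: →1(L), so W
5: →8(W) only, which is W, so L
3: →5(L), so W
7: →3(W) only, which is W, so L
4: →5(L), so W
6: →7(L), so W
9: →5(L), so W
2: →7(L), so W
The L vertices are 1, 5, 7; that is 3 in all.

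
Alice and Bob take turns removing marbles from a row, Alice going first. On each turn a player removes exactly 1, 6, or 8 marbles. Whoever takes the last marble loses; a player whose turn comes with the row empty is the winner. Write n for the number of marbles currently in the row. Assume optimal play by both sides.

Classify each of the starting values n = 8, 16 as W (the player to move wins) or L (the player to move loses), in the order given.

8: L, 16: W

Use the standard recursion: the mover wins at a terminal position; elsewhere, the mover wins exactly when some move hands the opponent an L position.
n=0: no move; the opponent has just taken the last marble and therefore loses → W
n=1: the only move is to 0(W), a W ⇒ L
n=2: can move to 1, which is L ⇒ W
n=3: the only move is to 2(W), a W ⇒ L
n=4: can move to 3, which is L ⇒ W
n=5: the only move is to 4(W), a W ⇒ L
n=6: can move to 5, which is L ⇒ W
n=7: can move to 1, which is L ⇒ W
n=8: moves to 7(W), 2(W), 0(W); every one is W ⇒ L
n=9: can move to 8, which is L ⇒ W
n=10: moves to 9(W), 4(W), 2(W); every one is W ⇒ L
n=11: can move to 10, which is L ⇒ W
n=12: moves to 11(W), 6(W), 4(W); every one is W ⇒ L
n=13: can move to 12, which is L ⇒ W
n=14: can move to 8, which is L ⇒ W
n=15: moves to 14(W), 9(W), 7(W); every one is W ⇒ L
n=16: can move to 15, which is L ⇒ W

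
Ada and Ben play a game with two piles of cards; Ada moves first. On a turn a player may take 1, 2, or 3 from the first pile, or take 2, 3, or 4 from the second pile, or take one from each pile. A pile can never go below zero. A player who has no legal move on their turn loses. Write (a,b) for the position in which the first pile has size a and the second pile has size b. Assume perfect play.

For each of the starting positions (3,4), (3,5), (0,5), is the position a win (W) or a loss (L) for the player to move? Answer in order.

(3,4): W, (3,5): L, (0,5): W

Work bottom-up. With no move the player to move loses. Otherwise the position is W if at least one move leads to an L position for the opponent, and L if every move leads to a W.
No move ever increases a pile, so every position that can arise here has a ≤ 3 and b ≤ 5; it is enough to label the cells with 0 ≤ a ≤ 3 and 0 ≤ b ≤ 5.
Every move lowers a or b (never raises either), so fill the grid row by row in increasing a, and left to right within a row: each cell's successors are then already labelled.
      b=0  b=1  b=2  b=3  b=4  b=5
a=0:    L    L    W    W    W    W
a=1:    W    W    W    L    L    W
a=2:    W    W    L    W    W    W
a=3:    W    W    W    W    W    L
Cells with no legal move (terminal, hence L): (0,0), (0,1).
The remaining L cells, each justified by listing all of its moves:
(1,3): L (options (0,3)(W), (1,1)(W), (1,0)(W), (0,2)(W) are all W)
(1,4): L (options (0,4)(W), (1,2)(W), (1,1)(W), (1,0)(W), (0,3)(W) are all W)
(2,2): L (options (1,2)(W), (0,2)(W), (2,0)(W), (1,1)(W) are all W)
(3,5): L (options (2,5)(W), (1,5)(W), (0,5)(W), (3,3)(W), (3,2)(W), (3,1)(W), (2,4)(W) are all W)
Every other cell has at least one move into one of the L cells above, so it is W.
(3,4): the move to (1,4) reaches an L cell, so W
(3,5): one of the L cells justified above, so L
(0,5): the move to (0,1) reaches an L cell, so W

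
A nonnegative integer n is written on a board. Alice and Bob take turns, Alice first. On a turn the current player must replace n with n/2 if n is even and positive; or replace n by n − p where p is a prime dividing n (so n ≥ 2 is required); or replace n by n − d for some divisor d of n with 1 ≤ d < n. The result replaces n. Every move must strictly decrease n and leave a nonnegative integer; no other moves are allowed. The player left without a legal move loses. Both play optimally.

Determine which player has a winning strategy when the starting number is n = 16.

Alice wins.

Use the standard recursion: the mover loses at a terminal position; elsewhere, the mover wins exactly when some move hands the opponent an L position.
n=0: no move → L
n=1: no move → L
n=2: →0(L), so W
n=3: →0(L), so W
n=4: →2(W), 3(W) — all W, so L
n=5: →0(L), so W
n=6: →4(L), so W
n=7: →0(L), so W
n=8: →4(L), so W
n=9: →6(W), 8(W) — all W, so L
n=10: →9(L), so W
n=11: →0(L), so W
n=12: →9(L), so W
n=13: →0(L), so W
n=14: →7(W), 12(W), 13(W) — all W, so L
n=15: →14(L), so W
n=16: →14(L), so W
The starting position 16 is W: Alice should move to 14, handing over an L position.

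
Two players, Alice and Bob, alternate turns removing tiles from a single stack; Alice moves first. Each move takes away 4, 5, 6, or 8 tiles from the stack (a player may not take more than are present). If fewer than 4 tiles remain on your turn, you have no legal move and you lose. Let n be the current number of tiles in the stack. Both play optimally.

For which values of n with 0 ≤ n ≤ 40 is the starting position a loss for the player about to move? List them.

0, 1, 2, 3, 12, 13, 14, 15, 24, 25, 26, 27, 36, 37, 38, 39

Compute win/loss labels from the base case upward. A position with no move is L. Any other position is W if it can reach an L in one move, else L.
n=0: no move → L
n=1: no move → L
n=2: no move → L
n=3: no move → L
n=4: reaches L-position 0 → W
n=5: reaches L-position 1 → W
n=6: reaches L-position 2 → W
n=7: reaches L-position 3 → W
n=8: reaches L-position 3 → W
n=9: reaches L-position 3 → W
n=10: reaches L-position 2 → W
n=11: reaches L-position 3 → W
n=12: only reaches 8(W), 7(W), 6(W), 4(W), all W → L
n=13: only reaches 9(W), 8(W), 7(W), 5(W), all W → L
n=14: only reaches 10(W), 9(W), 8(W), 6(W), all W → L
n=15: only reaches 11(W), 10(W), 9(W), 7(W), all W → L
n=16: reaches L-position 12 → W
n=17: reaches L-position 13 → W
n=18: reaches L-position 14 → W
n=19: reaches L-position 15 → W
n=20: reaches L-position 15 → W
n=21: reaches L-position 15 → W
n=22: reaches L-position 14 → W
n=23: reaches L-position 15 → W
n=24: only reaches 20(W), 19(W), 18(W), 16(W), all W → L
n=25: only reaches 21(W), 20(W), 19(W), 17(W), all W → L
n=26: only reaches 22(W), 21(W), 20(W), 18(W), all W → L
n=27: only reaches 23(W), 22(W), 21(W), 19(W), all W → L
n=28: reaches L-position 24 → W
n=29: reaches L-position 25 → W
n=30: reaches L-position 26 → W
n=31: reaches L-position 27 → W
n=32: reaches L-position 27 → W
n=33: reaches L-position 27 → W
n=34: reaches L-position 26 → W
n=35: reaches L-position 27 → W
n=36: only reaches 32(W), 31(W), 30(W), 28(W), all W → L
n=37: only reaches 33(W), 32(W), 31(W), 29(W), all W → L
n=38: only reaches 34(W), 33(W), 32(W), 30(W), all W → L
n=39: only reaches 35(W), 34(W), 33(W), 31(W), all W → L
n=40: reaches L-position 36 → W
Reading off the rows marked L gives the requested list; there are 16 such values of n.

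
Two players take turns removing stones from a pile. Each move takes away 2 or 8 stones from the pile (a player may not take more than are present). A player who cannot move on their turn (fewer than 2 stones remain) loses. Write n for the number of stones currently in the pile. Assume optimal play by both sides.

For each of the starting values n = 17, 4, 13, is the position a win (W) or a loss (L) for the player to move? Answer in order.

17: W, 4: L, 13: W

Use the standard recursion: the mover loses at a terminal position; elsewhere, the mover wins exactly when some move hands the opponent an L position.
n=0: no move → L
n=1: no move → L
n=2: can move to 0, which is L ⇒ W
n=3: can move to 1, which is L ⇒ W
n=4: the only move is to 2(W), a W ⇒ L
n=5: the only move is to 3(W), a W ⇒ L
n=6: can move to 4, which is L ⇒ W
n=7: can move to 5, which is L ⇒ W
n=8: can move to 0, which is L ⇒ W
n=9: can move to 1, which is L ⇒ W
n=10: moves to 8(W), 2(W); every one is W ⇒ L
n=11: moves to 9(W), 3(W); every one is W ⇒ L
n=12: can move to 10, which is L ⇒ W
n=13: can move to 11, which is L ⇒ W
n=14: moves to 12(W), 6(W); every one is W ⇒ L
n=15: moves to 13(W), 7(W); every one is W ⇒ L
n=16: can move to 14, which is L ⇒ W
n=17: can move to 15, which is L ⇒ W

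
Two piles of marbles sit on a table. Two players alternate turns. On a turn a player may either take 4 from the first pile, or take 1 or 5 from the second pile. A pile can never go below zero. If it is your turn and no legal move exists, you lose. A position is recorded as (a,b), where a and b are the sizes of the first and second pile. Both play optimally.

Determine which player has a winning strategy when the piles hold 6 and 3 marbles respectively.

The second player wins.

Use the standard recursion: the mover loses at a terminal position; elsewhere, the mover wins exactly when some move hands the opponent an L position.
No move ever increases a pile, so every position that can arise here has a ≤ 6 and b ≤ 3; it is enough to label the cells with 0 ≤ a ≤ 6 and 0 ≤ b ≤ 3.
Every move lowers a or b (never raises either), so fill the grid row by row in increasing a, and left to right within a row: each cell's successors are then already labelled.
      b=0  b=1  b=2  b=3
a=0:    L    W    L    W
a=1:    L    W    L    W
a=2:    L    W    L    W
a=3:    L    W    L    W
a=4:    W    L    W    L
a=5:    W    L    W    L
a=6:    W    L    W    L
Cells with no legal move (terminal, hence L): (0,0), (1,0), (2,0), (3,0).
The remaining L cells, each justified by listing all of its moves:
(0,2): →(0,1)(W) only, which is W, so L
(1,2): →(1,1)(W) only, which is W, so L
(2,2): →(2,1)(W) only, which is W, so L
(3,2): →(3,1)(W) only, which is W, so L
(4,1): →(0,1)(W), (4,0)(W) — all W, so L
(4,3): →(0,3)(W), (4,2)(W) — all W, so L
(5,1): →(1,1)(W), (5,0)(W) — all W, so L
(5,3): →(1,3)(W), (5,2)(W) — all W, so L
(6,1): →(2,1)(W), (6,0)(W) — all W, so L
(6,3): →(2,3)(W), (6,2)(W) — all W, so L
Every other cell has at least one move into one of the L cells above, so it is W.
The starting position (6,3) is L: whatever the player to move does, the opponent receives a W position.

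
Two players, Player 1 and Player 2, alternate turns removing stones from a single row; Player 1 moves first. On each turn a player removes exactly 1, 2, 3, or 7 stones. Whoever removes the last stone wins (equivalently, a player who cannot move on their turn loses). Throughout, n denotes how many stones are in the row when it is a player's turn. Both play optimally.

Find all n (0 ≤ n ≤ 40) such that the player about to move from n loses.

0, 4, 8, 12, 16, 20, 24, 28, 32, 36, 40

Build the W/L table. Terminal = L. A non-terminal position is W if it has a move to some L; otherwise it is L.
n=0: no move → L
n=1: reaches L-position 0 → W
n=2: reaches L-position 0 → W
n=3: reaches L-position 0 → W
n=4: only reaches 3(W), 2(W), 1(W), all W → L
n=5: reaches L-position 4 → W
n=6: reaches L-position 4 → W
n=7: reaches L-position 4 → W
n=8: only reaches 7(W), 6(W), 5(W), 1(W), all W → L
n=9: reaches L-position 8 → W
n=10: reaches L-position 8 → W
n=11: reaches L-position 8 → W
n=12: only reaches 11(W), 10(W), 9(W), 5(W), all W → L
n=13: reaches L-position 12 → W
n=14: reaches L-position 12 → W
n=15: reaches L-position 12 → W
n=16: only reaches 15(W), 14(W), 13(W), 9(W), all W → L
n=17: reaches L-position 16 → W
n=18: reaches L-position 16 → W
n=19: reaches L-position 16 → W
n=20: only reaches 19(W), 18(W), 17(W), 13(W), all W → L
n=21: reaches L-position 20 → W
n=22: reaches L-position 20 → W
n=23: reaches L-position 20 → W
n=24: only reaches 23(W), 22(W), 21(W), 17(W), all W → L
n=25: reaches L-position 24 → W
n=26: reaches L-position 24 → W
n=27: reaches L-position 24 → W
n=28: only reaches 27(W), 26(W), 25(W), 21(W), all W → L
n=29: reaches L-position 28 → W
n=30: reaches L-position 28 → W
n=31: reaches L-position 28 → W
n=32: only reaches 31(W), 30(W), 29(W), 25(W), all W → L
n=33: reaches L-position 32 → W
n=34: reaches L-position 32 → W
n=35: reaches L-position 32 → W
n=36: only reaches 35(W), 34(W), 33(W), 29(W), all W → L
n=37: reaches L-position 36 → W
n=38: reaches L-position 36 → W
n=39: reaches L-position 36 → W
n=40: only reaches 39(W), 38(W), 37(W), 33(W), all W → L
The losing starting values of n are exactly the entries labelled L in this table (11 of them).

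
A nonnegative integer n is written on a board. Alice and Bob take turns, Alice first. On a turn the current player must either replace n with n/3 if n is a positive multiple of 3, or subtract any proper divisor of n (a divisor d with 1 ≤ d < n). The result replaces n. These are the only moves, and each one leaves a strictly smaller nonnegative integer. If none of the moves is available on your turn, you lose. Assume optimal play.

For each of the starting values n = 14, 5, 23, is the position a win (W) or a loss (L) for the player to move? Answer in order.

Work bottom-up. With no move the player to move loses. Otherwise the position is W if at least one move leads to an L position for the opponent, and L if every move leads to a W.
n=0: no move → L
n=1: no move → L
n=2: reaches L-position 1 → W
n=3: reaches L-position 1 → W
n=4: only reaches 2(W), 3(W), all W → L
n=5: reaches L-position 4 → W
n=6: reaches L-position 4 → W
n=7: only reaches 6(W), which is W → L
n=8: reaches L-position 4 → W
n=9: only reaches 3(W), 6(W), 8(W), all W → L
n=10: reaches L-position 9 → W
n=11: only reaches 10(W), which is W → L
n=12: reaches L-position 4 → W
n=13: only reaches 12(W), which is W → L
n=14: reaches L-position 7 → W
n=15: only reaches 5(W), 10(W), 12(W), 14(W), all W → L
n=16: reaches L-position 15 → W
n=17: only reaches 16(W), which is W → L
n=18: reaches L-position 9 → W
n=19: only reaches 18(W), which is W → L
n=20: reaches L-position 15 → W
n=21: reaches L-position 7 → W
n=22: reaches L-position 11 → W
n=23: only reaches 22(W), which is W → L

14: W, 5: W, 23: L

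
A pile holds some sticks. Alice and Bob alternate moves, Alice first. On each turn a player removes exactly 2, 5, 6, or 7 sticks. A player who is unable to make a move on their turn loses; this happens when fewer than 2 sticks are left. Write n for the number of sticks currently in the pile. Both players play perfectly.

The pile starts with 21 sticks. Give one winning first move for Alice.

Positions with no move are L. A position that does have a move is losing for the player to move precisely when every available move leads to a winning position for the opponent. Fill in the labels:
n=0: no move → L
n=1: no move → L
n=2: W (go to 0, an L position)
n=3: W (go to 1, an L position)
n=4: L (sole option 2(W) is W)
n=5: W (go to 0, an L position)
n=6: W (go to 4, an L position)
n=7: W (go to 1, an L position)
n=8: W (go to 1, an L position)
n=9: W (go to 4, an L position)
n=10: W (go to 4, an L position)
n=11: W (go to 4, an L position)
n=12: L (options 10(W), 7(W), 6(W), 5(W) are all W)
n=13: L (options 11(W), 8(W), 7(W), 6(W) are all W)
n=14: W (go to 12, an L position)
n=15: W (go to 13, an L position)
n=16: L (options 14(W), 11(W), 10(W), 9(W) are all W)
n=17: W (go to 12, an L position)
n=18: W (go to 16, an L position)
n=19: W (go to 13, an L position)
n=20: W (go to 13, an L position)
n=21: W (go to 16, an L position)
From 21, the L positions reachable in one move are: 16.

Remove 5, leaving 16.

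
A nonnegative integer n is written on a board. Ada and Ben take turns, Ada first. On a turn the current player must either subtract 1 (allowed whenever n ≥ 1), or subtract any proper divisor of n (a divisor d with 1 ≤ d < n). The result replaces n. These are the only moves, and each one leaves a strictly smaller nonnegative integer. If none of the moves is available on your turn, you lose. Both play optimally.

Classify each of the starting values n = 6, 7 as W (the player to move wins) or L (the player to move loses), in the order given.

6: W, 7: L

Build the W/L table. Terminal = L. A non-terminal position is W if it has a move to some L; otherwise it is L.
n=0: no move → L
n=1: →0(L), so W
n=2: →1(W) only, which is W, so L
n=3: →2(L), so W
n=4: →2(L), so W
n=5: →4(W) only, which is W, so L
n=6: →5(L), so W
n=7: →6(W) only, which is W, so L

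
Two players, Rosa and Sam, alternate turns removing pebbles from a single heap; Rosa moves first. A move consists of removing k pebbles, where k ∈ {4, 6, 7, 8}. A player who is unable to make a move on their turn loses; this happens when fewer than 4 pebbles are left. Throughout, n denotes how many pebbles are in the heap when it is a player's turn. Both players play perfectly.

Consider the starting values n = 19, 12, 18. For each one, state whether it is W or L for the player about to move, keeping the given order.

Label each position W (a win for the player to move) or L (a loss). A position with no legal move is L; any other position is W exactly when some move reaches an L, and L when every move reaches a W.
n=0: no move → L
n=1: no move → L
n=2: no move → L
n=3: no move → L
n=4: →0(L), so W
n=5: →1(L), so W
n=6: →2(L), so W
n=7: →3(L), so W
n=8: →2(L), so W
n=9: →3(L), so W
n=10: →3(L), so W
n=11: →3(L), so W
n=12: →8(W), 6(W), 5(W), 4(W) — all W, so L
n=13: →9(W), 7(W), 6(W), 5(W) — all W, so L
n=14: →10(W), 8(W), 7(W), 6(W) — all W, so L
n=15: →11(W), 9(W), 8(W), 7(W) — all W, so L
n=16: →12(L), so W
n=17: →13(L), so W
n=18: →14(L), so W
n=19: →15(L), so W

19: W, 12: L, 18: W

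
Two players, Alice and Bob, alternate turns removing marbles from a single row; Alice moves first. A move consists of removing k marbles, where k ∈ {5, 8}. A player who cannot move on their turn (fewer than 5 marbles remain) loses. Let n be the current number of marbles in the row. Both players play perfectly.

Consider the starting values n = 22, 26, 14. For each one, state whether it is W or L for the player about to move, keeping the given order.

Build the W/L table. Terminal = L. A non-terminal position is W if it has a move to some L; otherwise it is L.
n=0: no move → L
n=1: no move → L
n=2: no move → L
n=3: no move → L
n=4: no move → L
n=5: reaches L-position 0 → W
n=6: reaches L-position 1 → W
n=7: reaches L-position 2 → W
n=8: reaches L-position 3 → W
n=9: reaches L-position 4 → W
n=10: reaches L-position 2 → W
n=11: reaches L-position 3 → W
n=12: reaches L-position 4 → W
n=13: only reaches 8(W), 5(W), all W → L
n=14: only reaches 9(W), 6(W), all W → L
n=15: only reaches 10(W), 7(W), all W → L
n=16: only reaches 11(W), 8(W), all W → L
n=17: only reaches 12(W), 9(W), all W → L
n=18: reaches L-position 13 → W
n=19: reaches L-position 14 → W
n=20: reaches L-position 15 → W
n=21: reaches L-position 16 → W
n=22: reaches L-position 17 → W
n=23: reaches L-position 15 → W
n=24: reaches L-position 16 → W
n=25: reaches L-position 17 → W
n=26: only reaches 21(W), 18(W), all W → L

22: W, 26: L, 14: L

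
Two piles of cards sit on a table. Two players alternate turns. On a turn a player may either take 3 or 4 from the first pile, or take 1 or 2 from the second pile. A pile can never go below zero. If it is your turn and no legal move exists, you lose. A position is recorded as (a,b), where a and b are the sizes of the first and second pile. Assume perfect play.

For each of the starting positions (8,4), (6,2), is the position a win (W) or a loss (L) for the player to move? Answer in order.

Use the standard recursion: the mover loses at a terminal position; elsewhere, the mover wins exactly when some move hands the opponent an L position.
No move ever increases a pile, so every position that can arise here has a ≤ 8 and b ≤ 4; it is enough to label the cells with 0 ≤ a ≤ 8 and 0 ≤ b ≤ 4.
Every move lowers a or b (never raises either), so fill the grid row by row in increasing a, and left to right within a row: each cell's successors are then already labelled.
      b=0  b=1  b=2  b=3  b=4
a=0:    L    W    W    L    W
a=1:    L    W    W    L    W
a=2:    L    W    W    L    W
a=3:    W    L    W    W    L
a=4:    W    L    W    W    L
a=5:    W    L    W    W    L
a=6:    W    W    L    W    W
a=7:    L    W    W    L    W
a=8:    L    W    W    L    W
Cells with no legal move (terminal, hence L): (0,0), (1,0), (2,0).
The remaining L cells, each justified by listing all of its moves:
(0,3): →(0,2)(W), (0,1)(W) — all W, so L
(1,3): →(1,2)(W), (1,1)(W) — all W, so L
(2,3): →(2,2)(W), (2,1)(W) — all W, so L
(3,1): →(0,1)(W), (3,0)(W) — all W, so L
(3,4): →(0,4)(W), (3,3)(W), (3,2)(W) — all W, so L
(4,1): →(1,1)(W), (0,1)(W), (4,0)(W) — all W, so L
(4,4): →(1,4)(W), (0,4)(W), (4,3)(W), (4,2)(W) — all W, so L
(5,1): →(2,1)(W), (1,1)(W), (5,0)(W) — all W, so L
(5,4): →(2,4)(W), (1,4)(W), (5,3)(W), (5,2)(W) — all W, so L
(6,2): →(3,2)(W), (2,2)(W), (6,1)(W), (6,0)(W) — all W, so L
(7,0): →(4,0)(W), (3,0)(W) — all W, so L
(7,3): →(4,3)(W), (3,3)(W), (7,2)(W), (7,1)(W) — all W, so L
(8,0): →(5,0)(W), (4,0)(W) — all W, so L
(8,3): →(5,3)(W), (4,3)(W), (8,2)(W), (8,1)(W) — all W, so L
Every other cell has at least one move into one of the L cells above, so it is W.
(8,4): the move to (5,4) reaches an L cell, so W
(6,2): one of the L cells justified above, so L

(8,4): W, (6,2): L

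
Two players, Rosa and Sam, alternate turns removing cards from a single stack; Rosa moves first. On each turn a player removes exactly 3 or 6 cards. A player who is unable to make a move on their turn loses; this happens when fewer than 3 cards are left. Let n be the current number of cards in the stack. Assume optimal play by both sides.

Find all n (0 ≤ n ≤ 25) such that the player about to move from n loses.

Positions with no move are L. A position that does have a move is losing for the player to move precisely when every available move leads to a winning position for the opponent. Fill in the labels:
n=0: no move → L
n=1: no move → L
n=2: no move → L
n=3: can move to 0, which is L ⇒ W
n=4: can move to 1, which is L ⇒ W
n=5: can move to 2, which is L ⇒ W
n=6: can move to 0, which is L ⇒ W
n=7: can move to 1, which is L ⇒ W
n=8: can move to 2, which is L ⇒ W
n=9: moves to 6(W), 3(W); every one is W ⇒ L
n=10: moves to 7(W), 4(W); every one is W ⇒ L
n=11: moves to 8(W), 5(W); every one is W ⇒ L
n=12: can move to 9, which is L ⇒ W
n=13: can move to 10, which is L ⇒ W
n=14: can move to 11, which is L ⇒ W
n=15: can move to 9, which is L ⇒ W
n=16: can move to 10, which is L ⇒ W
n=17: can move to 11, which is L ⇒ W
n=18: moves to 15(W), 12(W); every one is W ⇒ L
n=19: moves to 16(W), 13(W); every one is W ⇒ L
n=20: moves to 17(W), 14(W); every one is W ⇒ L
n=21: can move to 18, which is L ⇒ W
n=22: can move to 19, which is L ⇒ W
n=23: can move to 20, which is L ⇒ W
n=24: can move to 18, which is L ⇒ W
n=25: can move to 19, which is L ⇒ W
Reading off the rows marked L gives the requested list; there are 9 such values of n.

0, 1, 2, 9, 10, 11, 18, 19, 20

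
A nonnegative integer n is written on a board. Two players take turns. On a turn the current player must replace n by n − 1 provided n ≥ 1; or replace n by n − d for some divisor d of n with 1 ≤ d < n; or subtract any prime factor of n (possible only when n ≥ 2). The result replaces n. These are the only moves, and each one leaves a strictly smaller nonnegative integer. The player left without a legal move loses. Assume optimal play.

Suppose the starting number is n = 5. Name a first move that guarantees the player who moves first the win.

Use the standard recursion: the mover loses at a terminal position; elsewhere, the mover wins exactly when some move hands the opponent an L position.
n=0: no move → L
n=1: W (go to 0, an L position)
n=2: W (go to 0, an L position)
n=3: W (go to 0, an L position)
n=4: L (options 2(W), 3(W) are all W)
n=5: W (go to 0, an L position)
From 5, the L positions reachable in one move are: 0, 4. Any move reaching one of these is winning.

Move to 0.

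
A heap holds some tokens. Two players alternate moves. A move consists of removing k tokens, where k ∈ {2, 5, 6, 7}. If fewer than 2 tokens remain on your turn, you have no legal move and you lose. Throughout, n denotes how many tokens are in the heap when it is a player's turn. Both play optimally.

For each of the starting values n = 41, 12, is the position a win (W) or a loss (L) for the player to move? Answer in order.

41: W, 12: L

Compute win/loss labels from the base case upward. A position with no move is L. Any other position is W if it can reach an L in one move, else L.
n=0: no move → L
n=1: no move → L
n=2: W (go to 0, an L position)
n=3: W (go to 1, an L position)
n=4: L (sole option 2(W) is W)
n=5: W (go to 0, an L position)
n=6: W (go to 4, an L position)
n=7: W (go to 1, an L position)
n=8: W (go to 1, an L position)
n=9: W (go to 4, an L position)
n=10: W (go to 4, an L position)
n=11: W (go to 4, an L position)
n=12: L (options 10(W), 7(W), 6(W), 5(W) are all W)
n=13: L (options 11(W), 8(W), 7(W), 6(W) are all W)
n=14: W (go to 12, an L position)
n=15: W (go to 13, an L position)
n=16: L (options 14(W), 11(W), 10(W), 9(W) are all W)
n=17: W (go to 12, an L position)
n=18: W (go to 16, an L position)
n=19: W (go to 13, an L position)
n=20: W (go to 13, an L position)
n=21: W (go to 16, an L position)
n=22: W (go to 16, an L position)
n=23: W (go to 16, an L position)
n=24: L (options 22(W), 19(W), 18(W), 17(W) are all W)
n=25: L (options 23(W), 20(W), 19(W), 18(W) are all W)
n=26: W (go to 24, an L position)
n=27: W (go to 25, an L position)
n=28: L (options 26(W), 23(W), 22(W), 21(W) are all W)
n=29: W (go to 24, an L position)
n=30: W (go to 28, an L position)
n=31: W (go to 25, an L position)
n=32: W (go to 25, an L position)
n=33: W (go to 28, an L position)
n=34: W (go to 28, an L position)
n=35: W (go to 28, an L position)
n=36: L (options 34(W), 31(W), 30(W), 29(W) are all W)
n=37: L (options 35(W), 32(W), 31(W), 30(W) are all W)
n=38: W (go to 36, an L position)
n=39: W (go to 37, an L position)
n=40: L (options 38(W), 35(W), 34(W), 33(W) are all W)
n=41: W (go to 36, an L position)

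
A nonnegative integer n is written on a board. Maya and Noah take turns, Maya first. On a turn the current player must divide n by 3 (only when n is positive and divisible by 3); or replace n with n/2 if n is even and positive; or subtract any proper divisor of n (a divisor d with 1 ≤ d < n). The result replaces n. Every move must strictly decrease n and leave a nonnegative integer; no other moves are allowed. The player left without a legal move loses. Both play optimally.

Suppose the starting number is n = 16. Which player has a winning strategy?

Maya wins.

Work bottom-up. With no move the player to move loses. Otherwise the position is W if at least one move leads to an L position for the opponent, and L if every move leads to a W.
n=0: no move → L
n=1: no move → L
n=2: W (go to 1, an L position)
n=3: W (go to 1, an L position)
n=4: L (options 2(W), 3(W) are all W)
n=5: W (go to 4, an L position)
n=6: W (go to 4, an L position)
n=7: L (sole option 6(W) is W)
n=8: W (go to 4, an L position)
n=9: L (options 3(W), 6(W), 8(W) are all W)
n=10: W (go to 9, an L position)
n=11: L (sole option 10(W) is W)
n=12: W (go to 4, an L position)
n=13: L (sole option 12(W) is W)
n=14: W (go to 7, an L position)
n=15: L (options 5(W), 10(W), 12(W), 14(W) are all W)
n=16: W (go to 15, an L position)
The starting position 16 is W: Maya should move to 15, handing over an L position.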